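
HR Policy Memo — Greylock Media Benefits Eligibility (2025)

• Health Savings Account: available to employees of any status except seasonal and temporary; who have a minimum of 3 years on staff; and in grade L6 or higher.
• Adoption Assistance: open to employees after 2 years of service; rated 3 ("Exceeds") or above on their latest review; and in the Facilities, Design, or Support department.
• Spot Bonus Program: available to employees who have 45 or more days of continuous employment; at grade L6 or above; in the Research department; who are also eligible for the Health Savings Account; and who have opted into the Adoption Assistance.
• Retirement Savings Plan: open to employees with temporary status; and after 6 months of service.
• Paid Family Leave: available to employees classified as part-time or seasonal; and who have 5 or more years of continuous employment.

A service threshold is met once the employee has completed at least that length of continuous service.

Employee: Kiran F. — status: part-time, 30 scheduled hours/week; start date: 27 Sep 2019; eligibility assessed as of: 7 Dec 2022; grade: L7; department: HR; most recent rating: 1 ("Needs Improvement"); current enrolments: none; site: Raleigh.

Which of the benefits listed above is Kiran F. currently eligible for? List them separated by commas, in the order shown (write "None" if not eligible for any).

Service from 27 Sep 2019 to 7 Dec 2022: 1167 days.
Health Savings Account — status part-time ✓ (not excluded); service 1167 days ≥ 3 years (≈1095 days) ✓; grade L7 ≥ L6 ✓ → eligible.
Adoption Assistance — service 1167 days ≥ 2 years (≈730 days) ✓; rating 1 < 3 ✗ → not eligible.
Spot Bonus Program — service 1167 days ≥ 45 days ✓; grade L7 ≥ L6 ✓; dept HR ✗ → not eligible.
Retirement Savings Plan — status part-time ✗ (requires temporary) → not eligible.
Paid Family Leave — status part-time ✓; service 1167 days < 5 years (≈1825 days) ✗ → not eligible.

Health Savings Account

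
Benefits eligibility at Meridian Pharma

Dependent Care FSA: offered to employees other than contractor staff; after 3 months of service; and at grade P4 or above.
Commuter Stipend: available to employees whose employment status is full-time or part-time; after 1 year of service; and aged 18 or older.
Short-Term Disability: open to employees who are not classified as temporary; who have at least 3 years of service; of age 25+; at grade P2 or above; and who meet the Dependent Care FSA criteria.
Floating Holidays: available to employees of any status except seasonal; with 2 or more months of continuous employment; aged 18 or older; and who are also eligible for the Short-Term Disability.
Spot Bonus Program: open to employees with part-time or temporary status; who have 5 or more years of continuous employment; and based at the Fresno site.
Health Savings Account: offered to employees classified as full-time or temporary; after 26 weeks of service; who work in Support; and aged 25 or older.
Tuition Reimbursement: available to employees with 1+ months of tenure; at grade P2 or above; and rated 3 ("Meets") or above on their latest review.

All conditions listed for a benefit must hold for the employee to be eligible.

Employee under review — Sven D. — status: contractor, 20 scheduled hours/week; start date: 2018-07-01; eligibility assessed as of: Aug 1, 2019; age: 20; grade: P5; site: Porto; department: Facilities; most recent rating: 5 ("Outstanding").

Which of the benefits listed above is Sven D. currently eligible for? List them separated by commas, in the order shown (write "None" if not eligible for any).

Tuition Reimbursement

Service from 2018-07-01 to Aug 1, 2019: 396 days.
Dependent Care FSA — status contractor ✗ (excluded) → not eligible.
Commuter Stipend — status contractor ✗ (requires full-time or part-time) → not eligible.
Short-Term Disability — status contractor ✓ (not excluded); service 396 days < 3 years (≈1095 days) ✗ → not eligible.
Floating Holidays — status contractor ✓ (not excluded); service 396 days ≥ 2 months (≈60 days) ✓; age 20 ≥ 18 ✓; not eligible for Short-Term Disability ✗ → not eligible.
Spot Bonus Program — status contractor ✗ (requires part-time or temporary) → not eligible.
Health Savings Account — status contractor ✗ (requires full-time or temporary) → not eligible.
Tuition Reimbursement — service 396 days ≥ 1 month (≈30 days) ✓; grade P5 ≥ P2 ✓; rating 5 ≥ 3 ✓ → eligible.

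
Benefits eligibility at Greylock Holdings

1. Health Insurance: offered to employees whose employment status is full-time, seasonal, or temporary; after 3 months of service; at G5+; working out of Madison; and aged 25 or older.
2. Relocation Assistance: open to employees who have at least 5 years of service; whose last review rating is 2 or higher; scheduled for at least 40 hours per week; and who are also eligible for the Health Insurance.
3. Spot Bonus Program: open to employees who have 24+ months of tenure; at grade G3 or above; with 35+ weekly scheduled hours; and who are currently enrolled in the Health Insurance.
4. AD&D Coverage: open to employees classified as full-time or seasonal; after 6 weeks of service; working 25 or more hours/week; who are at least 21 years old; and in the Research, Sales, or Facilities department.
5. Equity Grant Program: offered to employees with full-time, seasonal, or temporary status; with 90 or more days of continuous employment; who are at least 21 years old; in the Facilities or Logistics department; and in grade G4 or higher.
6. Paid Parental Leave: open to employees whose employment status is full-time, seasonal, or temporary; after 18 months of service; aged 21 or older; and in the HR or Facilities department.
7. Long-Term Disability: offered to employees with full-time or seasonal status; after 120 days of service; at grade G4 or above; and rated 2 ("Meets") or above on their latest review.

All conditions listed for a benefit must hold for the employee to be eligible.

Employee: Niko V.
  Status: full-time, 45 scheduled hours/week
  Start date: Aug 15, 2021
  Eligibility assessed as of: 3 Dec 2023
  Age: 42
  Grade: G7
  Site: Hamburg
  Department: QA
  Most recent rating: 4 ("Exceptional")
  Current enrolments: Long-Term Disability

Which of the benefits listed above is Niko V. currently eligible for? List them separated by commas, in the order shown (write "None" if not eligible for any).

Service from Aug 15, 2021 to 3 Dec 2023: 840 days.
Health Insurance — status full-time ✓; service 840 days ≥ 3 months (≈90 days) ✓; grade G7 ≥ G5 ✓; site Hamburg ✗ (not Madison) → not eligible.
Relocation Assistance — service 840 days < 5 years (≈1825 days) ✗ → not eligible.
Spot Bonus Program — service 840 days ≥ 24 months (≈720 days) ✓; grade G7 ≥ G3 ✓; 45 hrs/wk ≥ 35 ✓; not enrolled in Health Insurance ✗ → not eligible.
AD&D Coverage — status full-time ✓; service 840 days ≥ 6 weeks (≈42 days) ✓; 45 hrs/wk ≥ 25 ✓; age 42 ≥ 21 ✓; dept QA ✗ → not eligible.
Equity Grant Program — status full-time ✓; service 840 days ≥ 90 days ✓; age 42 ≥ 21 ✓; dept QA ✗ → not eligible.
Paid Parental Leave — status full-time ✓; service 840 days ≥ 18 months (≈540 days) ✓; age 42 ≥ 21 ✓; dept QA ✗ → not eligible.
Long-Term Disability — status full-time ✓; service 840 days ≥ 120 days ✓; grade G7 ≥ G4 ✓; rating 4 ≥ 2 ✓ → eligible.

Long-Term Disability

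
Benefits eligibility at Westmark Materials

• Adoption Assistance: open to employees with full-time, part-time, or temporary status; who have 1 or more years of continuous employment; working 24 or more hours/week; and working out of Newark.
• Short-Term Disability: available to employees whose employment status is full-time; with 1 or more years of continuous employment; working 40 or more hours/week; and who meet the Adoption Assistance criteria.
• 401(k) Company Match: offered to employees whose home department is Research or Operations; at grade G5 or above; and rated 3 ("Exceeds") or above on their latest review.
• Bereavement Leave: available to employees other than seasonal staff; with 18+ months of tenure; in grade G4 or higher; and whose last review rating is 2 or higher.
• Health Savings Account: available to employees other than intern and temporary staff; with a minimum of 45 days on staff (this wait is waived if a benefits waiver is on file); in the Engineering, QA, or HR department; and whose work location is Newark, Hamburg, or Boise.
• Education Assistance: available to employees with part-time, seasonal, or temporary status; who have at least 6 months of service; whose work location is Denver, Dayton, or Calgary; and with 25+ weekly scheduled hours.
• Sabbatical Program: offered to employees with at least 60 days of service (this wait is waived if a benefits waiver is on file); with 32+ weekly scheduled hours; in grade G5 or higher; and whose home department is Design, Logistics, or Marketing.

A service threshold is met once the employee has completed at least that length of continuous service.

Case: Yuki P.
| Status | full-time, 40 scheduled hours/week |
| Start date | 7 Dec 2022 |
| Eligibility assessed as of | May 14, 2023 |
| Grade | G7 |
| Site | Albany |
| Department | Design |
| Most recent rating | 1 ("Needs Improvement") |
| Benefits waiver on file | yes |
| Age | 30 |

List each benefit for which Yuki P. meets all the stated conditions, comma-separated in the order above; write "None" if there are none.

Sabbatical Program

Service from 7 Dec 2022 to May 14, 2023: 158 days.
Adoption Assistance — status full-time ✓; service 158 days < 1 year (≈365 days) ✗ → not eligible.
Short-Term Disability — status full-time ✓; service 158 days < 1 year (≈365 days) ✗ → not eligible.
401(k) Company Match — dept Design ✗ → not eligible.
Bereavement Leave — status full-time ✓ (not excluded); service 158 days < 18 months (≈540 days) ✗ → not eligible.
Health Savings Account — status full-time ✓ (not excluded); benefits waiver on file ✓; dept Design ✗ → not eligible.
Education Assistance — status full-time ✗ (requires part-time, seasonal, or temporary) → not eligible.
Sabbatical Program — benefits waiver on file ✓; 40 hrs/wk ≥ 32 ✓; grade G7 ≥ G5 ✓; dept Design ✓ → eligible.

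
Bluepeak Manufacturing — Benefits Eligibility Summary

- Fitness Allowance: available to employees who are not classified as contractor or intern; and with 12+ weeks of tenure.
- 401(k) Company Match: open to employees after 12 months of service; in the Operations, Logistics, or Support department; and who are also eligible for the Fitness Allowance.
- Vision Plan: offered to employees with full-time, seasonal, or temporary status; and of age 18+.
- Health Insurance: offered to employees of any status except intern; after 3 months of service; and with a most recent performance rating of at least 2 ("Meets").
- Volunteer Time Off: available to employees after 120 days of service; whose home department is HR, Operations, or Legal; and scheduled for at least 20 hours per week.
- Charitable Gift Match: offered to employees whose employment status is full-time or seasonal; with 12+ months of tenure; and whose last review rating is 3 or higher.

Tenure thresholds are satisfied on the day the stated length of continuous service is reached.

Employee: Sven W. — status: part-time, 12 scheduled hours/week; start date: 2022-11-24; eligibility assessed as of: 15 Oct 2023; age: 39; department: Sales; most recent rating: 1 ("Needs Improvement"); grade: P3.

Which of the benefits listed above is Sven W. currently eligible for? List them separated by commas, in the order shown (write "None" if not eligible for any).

Fitness Allowance

Service from 2022-11-24 to 15 Oct 2023: 325 days.
Fitness Allowance — status part-time ✓ (not excluded); service 325 days ≥ 12 weeks (≈84 days) ✓ → eligible.
401(k) Company Match — service 325 days < 12 months (≈360 days) ✗ → not eligible.
Vision Plan — status part-time ✗ (requires full-time, seasonal, or temporary) → not eligible.
Health Insurance — status part-time ✓ (not excluded); service 325 days ≥ 3 months (≈90 days) ✓; rating 1 < 2 ✗ → not eligible.
Volunteer Time Off — service 325 days ≥ 120 days ✓; dept Sales ✗ → not eligible.
Charitable Gift Match — status part-time ✗ (requires full-time or seasonal) → not eligible.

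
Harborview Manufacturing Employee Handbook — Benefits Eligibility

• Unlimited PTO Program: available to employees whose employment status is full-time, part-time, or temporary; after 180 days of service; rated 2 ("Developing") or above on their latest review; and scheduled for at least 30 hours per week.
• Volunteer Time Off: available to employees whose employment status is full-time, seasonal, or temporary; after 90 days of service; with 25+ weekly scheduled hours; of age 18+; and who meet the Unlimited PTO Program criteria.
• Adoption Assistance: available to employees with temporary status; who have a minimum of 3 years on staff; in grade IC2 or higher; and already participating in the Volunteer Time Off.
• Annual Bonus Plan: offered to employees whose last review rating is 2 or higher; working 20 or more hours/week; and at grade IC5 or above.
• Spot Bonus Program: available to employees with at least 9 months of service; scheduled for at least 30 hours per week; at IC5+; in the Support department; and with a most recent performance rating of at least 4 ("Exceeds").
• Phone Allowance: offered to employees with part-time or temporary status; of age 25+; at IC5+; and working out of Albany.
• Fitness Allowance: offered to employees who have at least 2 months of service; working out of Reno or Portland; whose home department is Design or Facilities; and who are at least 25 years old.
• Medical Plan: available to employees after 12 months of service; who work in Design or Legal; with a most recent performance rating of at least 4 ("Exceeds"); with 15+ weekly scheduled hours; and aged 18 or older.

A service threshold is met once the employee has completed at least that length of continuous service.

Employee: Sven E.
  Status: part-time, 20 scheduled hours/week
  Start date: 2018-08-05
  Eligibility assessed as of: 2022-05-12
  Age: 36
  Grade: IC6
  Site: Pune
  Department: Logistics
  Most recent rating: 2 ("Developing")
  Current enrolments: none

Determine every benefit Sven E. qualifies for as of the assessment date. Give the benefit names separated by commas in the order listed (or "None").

Annual Bonus Plan

Service from 2018-08-05 to 2022-05-12: 1376 days.
Unlimited PTO Program — status part-time ✓; service 1376 days ≥ 180 days ✓; rating 2 ≥ 2 ✓; 20 hrs/wk < 30 ✗ → not eligible.
Volunteer Time Off — status part-time ✗ (requires full-time, seasonal, or temporary) → not eligible.
Adoption Assistance — status part-time ✗ (requires temporary) → not eligible.
Annual Bonus Plan — rating 2 ≥ 2 ✓; 20 hrs/wk ≥ 20 ✓; grade IC6 ≥ IC5 ✓ → eligible.
Spot Bonus Program — service 1376 days ≥ 9 months (≈270 days) ✓; 20 hrs/wk < 30 ✗ → not eligible.
Phone Allowance — status part-time ✓; age 36 ≥ 25 ✓; grade IC6 ≥ IC5 ✓; site Pune ✗ (not Albany) → not eligible.
Fitness Allowance — service 1376 days ≥ 2 months (≈60 days) ✓; site Pune ✗ (not Reno or Portland) → not eligible.
Medical Plan — service 1376 days ≥ 12 months (≈360 days) ✓; dept Logistics ✗ → not eligible.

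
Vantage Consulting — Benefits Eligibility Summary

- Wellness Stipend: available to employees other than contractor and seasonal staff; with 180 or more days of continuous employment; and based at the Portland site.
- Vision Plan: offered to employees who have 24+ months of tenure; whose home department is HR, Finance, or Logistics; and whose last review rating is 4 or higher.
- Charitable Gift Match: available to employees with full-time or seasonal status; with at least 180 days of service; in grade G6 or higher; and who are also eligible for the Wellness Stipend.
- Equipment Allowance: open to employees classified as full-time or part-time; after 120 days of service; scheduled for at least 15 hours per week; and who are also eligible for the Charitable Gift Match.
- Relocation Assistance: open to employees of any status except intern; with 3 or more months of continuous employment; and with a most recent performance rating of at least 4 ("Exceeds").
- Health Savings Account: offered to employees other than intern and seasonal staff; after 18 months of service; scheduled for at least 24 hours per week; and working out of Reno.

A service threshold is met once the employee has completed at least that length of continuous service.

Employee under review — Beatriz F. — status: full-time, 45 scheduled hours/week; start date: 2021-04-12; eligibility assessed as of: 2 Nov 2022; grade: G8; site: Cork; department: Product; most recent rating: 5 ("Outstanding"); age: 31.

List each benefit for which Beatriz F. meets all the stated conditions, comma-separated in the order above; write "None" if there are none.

Relocation Assistance

Service from 2021-04-12 to 2 Nov 2022: 569 days.
Wellness Stipend — status full-time ✓ (not excluded); service 569 days ≥ 180 days ✓; site Cork ✗ (not Portland) → not eligible.
Vision Plan — service 569 days < 24 months (≈720 days) ✗ → not eligible.
Charitable Gift Match — status full-time ✓; service 569 days ≥ 180 days ✓; grade G8 ≥ G6 ✓; not eligible for Wellness Stipend ✗ → not eligible.
Equipment Allowance — status full-time ✓; service 569 days ≥ 120 days ✓; 45 hrs/wk ≥ 15 ✓; not eligible for Charitable Gift Match ✗ → not eligible.
Relocation Assistance — status full-time ✓ (not excluded); service 569 days ≥ 3 months (≈90 days) ✓; rating 5 ≥ 4 ✓ → eligible.
Health Savings Account — status full-time ✓ (not excluded); service 569 days ≥ 18 months (≈540 days) ✓; 45 hrs/wk ≥ 24 ✓; site Cork ✗ (not Reno) → not eligible.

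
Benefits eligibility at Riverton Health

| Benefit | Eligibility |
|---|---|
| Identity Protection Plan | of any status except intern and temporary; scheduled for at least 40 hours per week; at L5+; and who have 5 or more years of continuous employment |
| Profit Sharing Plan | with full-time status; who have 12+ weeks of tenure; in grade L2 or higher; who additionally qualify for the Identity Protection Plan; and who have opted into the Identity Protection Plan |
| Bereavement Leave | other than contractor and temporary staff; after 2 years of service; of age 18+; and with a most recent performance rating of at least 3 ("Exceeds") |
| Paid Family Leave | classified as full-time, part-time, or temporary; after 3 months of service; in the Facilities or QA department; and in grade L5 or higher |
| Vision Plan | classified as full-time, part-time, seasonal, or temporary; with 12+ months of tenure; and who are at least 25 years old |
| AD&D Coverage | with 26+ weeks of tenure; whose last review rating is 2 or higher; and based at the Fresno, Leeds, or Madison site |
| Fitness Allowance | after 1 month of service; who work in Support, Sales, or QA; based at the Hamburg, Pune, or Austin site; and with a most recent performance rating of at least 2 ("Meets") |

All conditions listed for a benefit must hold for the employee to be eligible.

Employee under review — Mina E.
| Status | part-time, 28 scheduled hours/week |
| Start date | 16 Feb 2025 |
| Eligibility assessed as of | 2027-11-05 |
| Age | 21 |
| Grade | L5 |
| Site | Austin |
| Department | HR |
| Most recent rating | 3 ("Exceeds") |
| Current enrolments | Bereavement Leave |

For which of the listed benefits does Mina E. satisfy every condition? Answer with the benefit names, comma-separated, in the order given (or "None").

Service from 16 Feb 2025 to 2027-11-05: 992 days.
Identity Protection Plan — status part-time ✓ (not excluded); 28 hrs/wk < 40 ✗ → not eligible.
Profit Sharing Plan — status part-time ✗ (requires full-time) → not eligible.
Bereavement Leave — status part-time ✓ (not excluded); service 992 days ≥ 2 years (≈730 days) ✓; age 21 ≥ 18 ✓; rating 3 ≥ 3 ✓ → eligible.
Paid Family Leave — status part-time ✓; service 992 days ≥ 3 months (≈90 days) ✓; dept HR ✗ → not eligible.
Vision Plan — status part-time ✓; service 992 days ≥ 12 months (≈360 days) ✓; age 21 < 25 ✗ → not eligible.
AD&D Coverage — service 992 days ≥ 26 weeks (≈182 days) ✓; rating 3 ≥ 2 ✓; site Austin ✗ (not Fresno, Leeds, or Madison) → not eligible.
Fitness Allowance — service 992 days ≥ 1 month (≈30 days) ✓; dept HR ✗ → not eligible.

Bereavement Leave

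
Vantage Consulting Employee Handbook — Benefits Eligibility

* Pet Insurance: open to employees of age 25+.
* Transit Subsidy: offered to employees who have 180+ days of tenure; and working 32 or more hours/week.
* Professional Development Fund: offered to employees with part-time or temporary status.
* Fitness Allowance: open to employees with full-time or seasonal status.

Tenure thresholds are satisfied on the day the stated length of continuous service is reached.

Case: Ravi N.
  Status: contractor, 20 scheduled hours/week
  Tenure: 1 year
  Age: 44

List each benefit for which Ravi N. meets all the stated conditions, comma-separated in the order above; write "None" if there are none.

Pet Insurance — age 44 ≥ 25 ✓ → eligible.
Transit Subsidy — service 1 year ≥ 180 days ✓; 20 hrs/wk < 32 ✗ → not eligible.
Professional Development Fund — status contractor ✗ (requires part-time or temporary) → not eligible.
Fitness Allowance — status contractor ✗ (requires full-time or seasonal) → not eligible.

Pet Insurance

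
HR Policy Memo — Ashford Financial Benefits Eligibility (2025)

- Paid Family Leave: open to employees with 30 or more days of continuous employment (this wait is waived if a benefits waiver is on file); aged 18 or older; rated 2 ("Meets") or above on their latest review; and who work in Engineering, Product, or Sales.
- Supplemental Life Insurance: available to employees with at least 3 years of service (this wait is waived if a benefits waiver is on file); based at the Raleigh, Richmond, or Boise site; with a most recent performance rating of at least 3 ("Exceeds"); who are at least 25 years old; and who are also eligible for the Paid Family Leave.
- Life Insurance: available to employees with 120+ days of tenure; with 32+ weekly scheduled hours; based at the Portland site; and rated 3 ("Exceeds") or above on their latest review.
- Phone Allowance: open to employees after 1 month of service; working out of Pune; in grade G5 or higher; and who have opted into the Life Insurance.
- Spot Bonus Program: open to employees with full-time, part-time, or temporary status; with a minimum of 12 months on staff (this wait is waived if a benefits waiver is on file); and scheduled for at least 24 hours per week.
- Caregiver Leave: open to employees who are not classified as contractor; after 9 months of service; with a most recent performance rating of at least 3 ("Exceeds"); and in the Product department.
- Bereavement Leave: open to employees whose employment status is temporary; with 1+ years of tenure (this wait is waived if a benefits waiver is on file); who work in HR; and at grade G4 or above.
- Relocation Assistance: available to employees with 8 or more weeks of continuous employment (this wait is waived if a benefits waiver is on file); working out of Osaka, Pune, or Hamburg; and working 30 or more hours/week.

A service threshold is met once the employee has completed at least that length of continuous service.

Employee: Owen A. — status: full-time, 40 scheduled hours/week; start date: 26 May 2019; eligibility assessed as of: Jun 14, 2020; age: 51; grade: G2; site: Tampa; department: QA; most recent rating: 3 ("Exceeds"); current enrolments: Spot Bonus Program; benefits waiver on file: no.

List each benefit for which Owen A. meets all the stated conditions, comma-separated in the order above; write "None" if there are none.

Spot Bonus Program

Service from 26 May 2019 to Jun 14, 2020: 385 days.
Paid Family Leave — no waiver, service 385 days ≥ 30 days ✓; age 51 ≥ 18 ✓; rating 3 ≥ 2 ✓; dept QA ✗ → not eligible.
Supplemental Life Insurance — no waiver, service 385 days < 3 years (≈1095 days) ✗ → not eligible.
Life Insurance — service 385 days ≥ 120 days ✓; 40 hrs/wk ≥ 32 ✓; site Tampa ✗ (not Portland) → not eligible.
Phone Allowance — service 385 days ≥ 1 month (≈30 days) ✓; site Tampa ✗ (not Pune) → not eligible.
Spot Bonus Program — status full-time ✓; no waiver, service 385 days ≥ 12 months (≈360 days) ✓; 40 hrs/wk ≥ 24 ✓ → eligible.
Caregiver Leave — status full-time ✓ (not excluded); service 385 days ≥ 9 months (≈270 days) ✓; rating 3 ≥ 3 ✓; dept QA ✗ → not eligible.
Bereavement Leave — status full-time ✗ (requires temporary) → not eligible.
Relocation Assistance — no waiver, service 385 days ≥ 8 weeks (≈56 days) ✓; site Tampa ✗ (not Osaka, Pune, or Hamburg) → not eligible.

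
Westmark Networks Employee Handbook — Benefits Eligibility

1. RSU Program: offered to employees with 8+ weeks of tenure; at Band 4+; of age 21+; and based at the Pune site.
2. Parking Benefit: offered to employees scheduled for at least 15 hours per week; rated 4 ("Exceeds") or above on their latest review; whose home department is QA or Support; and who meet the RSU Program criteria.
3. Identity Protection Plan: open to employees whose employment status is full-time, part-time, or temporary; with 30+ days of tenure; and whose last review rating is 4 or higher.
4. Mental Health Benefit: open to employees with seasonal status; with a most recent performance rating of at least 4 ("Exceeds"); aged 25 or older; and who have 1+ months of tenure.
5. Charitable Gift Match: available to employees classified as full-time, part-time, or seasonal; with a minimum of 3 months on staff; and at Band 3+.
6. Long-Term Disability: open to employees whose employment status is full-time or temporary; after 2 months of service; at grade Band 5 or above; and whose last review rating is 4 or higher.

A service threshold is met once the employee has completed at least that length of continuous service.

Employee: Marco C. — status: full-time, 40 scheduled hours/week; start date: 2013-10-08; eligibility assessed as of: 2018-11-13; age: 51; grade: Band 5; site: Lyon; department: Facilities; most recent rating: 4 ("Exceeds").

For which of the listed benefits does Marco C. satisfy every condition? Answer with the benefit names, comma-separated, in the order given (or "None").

Service from 2013-10-08 to 2018-11-13: 1862 days.
RSU Program — service 1862 days ≥ 8 weeks (≈56 days) ✓; grade Band 5 ≥ Band 4 ✓; age 51 ≥ 21 ✓; site Lyon ✗ (not Pune) → not eligible.
Parking Benefit — 40 hrs/wk ≥ 15 ✓; rating 4 ≥ 4 ✓; dept Facilities ✗ → not eligible.
Identity Protection Plan — status full-time ✓; service 1862 days ≥ 30 days ✓; rating 4 ≥ 4 ✓ → eligible.
Mental Health Benefit — status full-time ✗ (requires seasonal) → not eligible.
Charitable Gift Match — status full-time ✓; service 1862 days ≥ 3 months (≈90 days) ✓; grade Band 5 ≥ Band 3 ✓ → eligible.
Long-Term Disability — status full-time ✓; service 1862 days ≥ 2 months (≈60 days) ✓; grade Band 5 ≥ Band 5 ✓; rating 4 ≥ 4 ✓ → eligible.

Identity Protection Plan, Charitable Gift Match, Long-Term Disability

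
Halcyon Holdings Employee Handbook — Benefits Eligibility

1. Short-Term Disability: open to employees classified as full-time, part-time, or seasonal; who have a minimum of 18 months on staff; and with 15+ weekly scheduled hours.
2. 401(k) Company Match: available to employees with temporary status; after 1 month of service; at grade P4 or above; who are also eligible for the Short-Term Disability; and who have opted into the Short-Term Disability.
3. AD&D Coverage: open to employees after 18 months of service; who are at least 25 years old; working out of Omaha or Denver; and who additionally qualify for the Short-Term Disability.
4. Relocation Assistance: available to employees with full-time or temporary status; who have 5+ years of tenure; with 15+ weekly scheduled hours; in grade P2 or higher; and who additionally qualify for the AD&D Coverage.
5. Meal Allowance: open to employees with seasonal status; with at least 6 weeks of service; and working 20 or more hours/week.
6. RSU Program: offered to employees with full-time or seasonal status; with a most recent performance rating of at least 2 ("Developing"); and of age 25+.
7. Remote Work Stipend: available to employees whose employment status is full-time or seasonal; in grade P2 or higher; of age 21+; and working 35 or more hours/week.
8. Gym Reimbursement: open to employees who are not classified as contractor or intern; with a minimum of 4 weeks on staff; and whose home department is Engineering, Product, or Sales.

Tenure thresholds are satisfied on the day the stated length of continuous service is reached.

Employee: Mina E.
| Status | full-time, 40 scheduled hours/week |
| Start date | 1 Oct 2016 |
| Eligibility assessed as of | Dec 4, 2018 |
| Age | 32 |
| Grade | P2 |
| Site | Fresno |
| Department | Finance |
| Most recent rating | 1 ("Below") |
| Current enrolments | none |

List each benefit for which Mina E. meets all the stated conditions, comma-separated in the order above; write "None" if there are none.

Service from 1 Oct 2016 to Dec 4, 2018: 794 days.
Short-Term Disability — status full-time ✓; service 794 days ≥ 18 months (≈540 days) ✓; 40 hrs/wk ≥ 15 ✓ → eligible.
401(k) Company Match — status full-time ✗ (requires temporary) → not eligible.
AD&D Coverage — service 794 days ≥ 18 months (≈540 days) ✓; age 32 ≥ 25 ✓; site Fresno ✗ (not Omaha or Denver) → not eligible.
Relocation Assistance — status full-time ✓; service 794 days < 5 years (≈1825 days) ✗ → not eligible.
Meal Allowance — status full-time ✗ (requires seasonal) → not eligible.
RSU Program — status full-time ✓; rating 1 < 2 ✗ → not eligible.
Remote Work Stipend — status full-time ✓; grade P2 ≥ P2 ✓; age 32 ≥ 21 ✓; 40 hrs/wk ≥ 35 ✓ → eligible.
Gym Reimbursement — status full-time ✓ (not excluded); service 794 days ≥ 4 weeks (≈28 days) ✓; dept Finance ✗ → not eligible.

Short-Term Disability, Remote Work Stipend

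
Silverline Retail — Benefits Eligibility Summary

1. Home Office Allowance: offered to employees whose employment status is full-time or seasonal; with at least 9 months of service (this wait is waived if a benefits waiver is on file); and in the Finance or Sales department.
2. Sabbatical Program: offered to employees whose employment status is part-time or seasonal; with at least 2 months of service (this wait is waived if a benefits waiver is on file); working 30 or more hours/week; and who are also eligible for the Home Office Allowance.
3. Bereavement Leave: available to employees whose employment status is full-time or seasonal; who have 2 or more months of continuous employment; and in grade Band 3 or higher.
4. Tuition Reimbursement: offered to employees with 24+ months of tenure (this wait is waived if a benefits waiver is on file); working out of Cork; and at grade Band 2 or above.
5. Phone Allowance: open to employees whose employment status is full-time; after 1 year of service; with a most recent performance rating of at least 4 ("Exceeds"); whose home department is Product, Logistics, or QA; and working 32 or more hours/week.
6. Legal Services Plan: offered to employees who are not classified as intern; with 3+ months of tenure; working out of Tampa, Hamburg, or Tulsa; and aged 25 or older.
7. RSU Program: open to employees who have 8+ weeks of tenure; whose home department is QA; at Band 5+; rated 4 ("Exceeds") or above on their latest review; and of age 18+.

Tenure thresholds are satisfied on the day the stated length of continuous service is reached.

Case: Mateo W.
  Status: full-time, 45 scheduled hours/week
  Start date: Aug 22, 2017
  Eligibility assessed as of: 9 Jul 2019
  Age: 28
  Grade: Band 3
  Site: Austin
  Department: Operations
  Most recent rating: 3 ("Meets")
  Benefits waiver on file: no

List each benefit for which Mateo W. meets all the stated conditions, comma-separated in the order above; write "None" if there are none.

Bereavement Leave

Service from Aug 22, 2017 to 9 Jul 2019: 686 days.
Home Office Allowance — status full-time ✓; no waiver, service 686 days ≥ 9 months (≈270 days) ✓; dept Operations ✗ → not eligible.
Sabbatical Program — status full-time ✗ (requires part-time or seasonal) → not eligible.
Bereavement Leave — status full-time ✓; service 686 days ≥ 2 months (≈60 days) ✓; grade Band 3 ≥ Band 3 ✓ → eligible.
Tuition Reimbursement — no waiver, service 686 days < 24 months (≈720 days) ✗ → not eligible.
Phone Allowance — status full-time ✓; service 686 days ≥ 1 year (≈365 days) ✓; rating 3 < 4 ✗ → not eligible.
Legal Services Plan — status full-time ✓ (not excluded); service 686 days ≥ 3 months (≈90 days) ✓; site Austin ✗ (not Tampa, Hamburg, or Tulsa) → not eligible.
RSU Program — service 686 days ≥ 8 weeks (≈56 days) ✓; dept Operations ✗ → not eligible.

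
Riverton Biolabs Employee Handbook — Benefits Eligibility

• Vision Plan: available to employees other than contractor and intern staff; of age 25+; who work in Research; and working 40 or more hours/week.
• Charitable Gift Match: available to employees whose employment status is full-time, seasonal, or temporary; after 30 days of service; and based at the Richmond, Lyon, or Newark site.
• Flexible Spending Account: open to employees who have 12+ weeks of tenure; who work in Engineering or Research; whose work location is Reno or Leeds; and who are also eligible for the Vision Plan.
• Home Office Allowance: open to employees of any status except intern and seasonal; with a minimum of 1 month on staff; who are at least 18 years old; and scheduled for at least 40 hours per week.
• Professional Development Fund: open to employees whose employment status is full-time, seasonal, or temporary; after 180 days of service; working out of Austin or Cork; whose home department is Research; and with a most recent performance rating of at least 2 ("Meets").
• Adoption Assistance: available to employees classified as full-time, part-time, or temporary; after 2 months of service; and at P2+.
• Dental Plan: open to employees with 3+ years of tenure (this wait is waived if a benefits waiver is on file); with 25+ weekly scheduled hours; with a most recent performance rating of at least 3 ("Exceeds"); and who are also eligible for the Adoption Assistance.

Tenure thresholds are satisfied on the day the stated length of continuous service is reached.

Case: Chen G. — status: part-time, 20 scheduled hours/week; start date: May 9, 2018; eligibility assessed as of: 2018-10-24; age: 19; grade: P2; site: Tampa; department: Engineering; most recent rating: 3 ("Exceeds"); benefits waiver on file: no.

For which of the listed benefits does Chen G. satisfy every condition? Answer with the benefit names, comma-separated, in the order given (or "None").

Service from May 9, 2018 to 2018-10-24: 168 days.
Vision Plan — status part-time ✓ (not excluded); age 19 < 25 ✗ → not eligible.
Charitable Gift Match — status part-time ✗ (requires full-time, seasonal, or temporary) → not eligible.
Flexible Spending Account — service 168 days ≥ 12 weeks (≈84 days) ✓; dept Engineering ✓; site Tampa ✗ (not Reno or Leeds) → not eligible.
Home Office Allowance — status part-time ✓ (not excluded); service 168 days ≥ 1 month (≈30 days) ✓; age 19 ≥ 18 ✓; 20 hrs/wk < 40 ✗ → not eligible.
Professional Development Fund — status part-time ✗ (requires full-time, seasonal, or temporary) → not eligible.
Adoption Assistance — status part-time ✓; service 168 days ≥ 2 months (≈60 days) ✓; grade P2 ≥ P2 ✓ → eligible.
Dental Plan — no waiver, service 168 days < 3 years (≈1095 days) ✗ → not eligible.

Adoption Assistance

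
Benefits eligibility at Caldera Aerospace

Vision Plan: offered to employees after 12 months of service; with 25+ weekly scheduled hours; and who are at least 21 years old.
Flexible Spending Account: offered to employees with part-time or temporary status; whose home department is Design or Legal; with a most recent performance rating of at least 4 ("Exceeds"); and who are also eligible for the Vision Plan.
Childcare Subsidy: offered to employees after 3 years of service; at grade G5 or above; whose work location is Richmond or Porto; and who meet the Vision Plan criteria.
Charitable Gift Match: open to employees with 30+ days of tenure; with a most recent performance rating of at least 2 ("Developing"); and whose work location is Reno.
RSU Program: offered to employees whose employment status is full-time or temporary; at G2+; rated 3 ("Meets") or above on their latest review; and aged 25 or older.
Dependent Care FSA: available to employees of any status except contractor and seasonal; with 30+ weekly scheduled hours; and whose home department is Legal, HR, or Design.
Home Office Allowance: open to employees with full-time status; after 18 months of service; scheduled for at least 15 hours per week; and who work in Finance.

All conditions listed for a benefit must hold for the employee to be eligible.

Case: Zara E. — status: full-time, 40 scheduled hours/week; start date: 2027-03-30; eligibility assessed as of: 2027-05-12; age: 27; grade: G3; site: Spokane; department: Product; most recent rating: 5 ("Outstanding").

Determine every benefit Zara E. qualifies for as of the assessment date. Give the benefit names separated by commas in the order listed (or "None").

RSU Program

Service from 2027-03-30 to 2027-05-12: 43 days.
Vision Plan — service 43 days < 12 months (≈360 days) ✗ → not eligible.
Flexible Spending Account — status full-time ✗ (requires part-time or temporary) → not eligible.
Childcare Subsidy — service 43 days < 3 years (≈1095 days) ✗ → not eligible.
Charitable Gift Match — service 43 days ≥ 30 days ✓; rating 5 ≥ 2 ✓; site Spokane ✗ (not Reno) → not eligible.
RSU Program — status full-time ✓; grade G3 ≥ G2 ✓; rating 5 ≥ 3 ✓; age 27 ≥ 25 ✓ → eligible.
Dependent Care FSA — status full-time ✓ (not excluded); 40 hrs/wk ≥ 30 ✓; dept Product ✗ → not eligible.
Home Office Allowance — status full-time ✓; service 43 days < 18 months (≈540 days) ✗ → not eligible.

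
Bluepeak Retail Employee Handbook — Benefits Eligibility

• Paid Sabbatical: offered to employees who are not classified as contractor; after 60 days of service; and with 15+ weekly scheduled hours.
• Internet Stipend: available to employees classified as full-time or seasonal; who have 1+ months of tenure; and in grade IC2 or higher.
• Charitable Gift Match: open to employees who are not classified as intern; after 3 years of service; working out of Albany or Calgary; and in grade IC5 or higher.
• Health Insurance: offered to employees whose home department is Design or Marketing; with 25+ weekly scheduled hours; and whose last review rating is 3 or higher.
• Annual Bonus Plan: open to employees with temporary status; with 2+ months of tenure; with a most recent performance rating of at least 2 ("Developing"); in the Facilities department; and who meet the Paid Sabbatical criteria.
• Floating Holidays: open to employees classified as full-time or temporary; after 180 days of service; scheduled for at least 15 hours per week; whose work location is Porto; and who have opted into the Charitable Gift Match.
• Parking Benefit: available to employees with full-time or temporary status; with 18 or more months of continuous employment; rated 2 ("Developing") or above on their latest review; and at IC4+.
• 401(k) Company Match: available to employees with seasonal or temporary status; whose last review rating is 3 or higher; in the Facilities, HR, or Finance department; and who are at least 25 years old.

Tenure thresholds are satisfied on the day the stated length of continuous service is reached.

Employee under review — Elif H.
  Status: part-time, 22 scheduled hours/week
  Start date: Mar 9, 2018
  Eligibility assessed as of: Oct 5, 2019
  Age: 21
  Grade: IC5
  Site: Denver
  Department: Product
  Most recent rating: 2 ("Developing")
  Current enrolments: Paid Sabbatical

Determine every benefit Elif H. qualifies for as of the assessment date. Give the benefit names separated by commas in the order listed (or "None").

Service from Mar 9, 2018 to Oct 5, 2019: 575 days.
Paid Sabbatical — status part-time ✓ (not excluded); service 575 days ≥ 60 days ✓; 22 hrs/wk ≥ 15 ✓ → eligible.
Internet Stipend — status part-time ✗ (requires full-time or seasonal) → not eligible.
Charitable Gift Match — status part-time ✓ (not excluded); service 575 days < 3 years (≈1095 days) ✗ → not eligible.
Health Insurance — dept Product ✗ → not eligible.
Annual Bonus Plan — status part-time ✗ (requires temporary) → not eligible.
Floating Holidays — status part-time ✗ (requires full-time or temporary) → not eligible.
Parking Benefit — status part-time ✗ (requires full-time or temporary) → not eligible.
401(k) Company Match — status part-time ✗ (requires seasonal or temporary) → not eligible.

Paid Sabbatical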